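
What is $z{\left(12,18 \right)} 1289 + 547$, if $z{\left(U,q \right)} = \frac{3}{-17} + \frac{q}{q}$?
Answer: $\frac{27345}{17} \approx 1608.5$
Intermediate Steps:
$z{\left(U,q \right)} = \frac{14}{17}$ ($z{\left(U,q \right)} = 3 \left(- \frac{1}{17}\right) + 1 = - \frac{3}{17} + 1 = \frac{14}{17}$)
$z{\left(12,18 \right)} 1289 + 547 = \frac{14}{17} \cdot 1289 + 547 = \frac{18046}{17} + 547 = \frac{27345}{17}$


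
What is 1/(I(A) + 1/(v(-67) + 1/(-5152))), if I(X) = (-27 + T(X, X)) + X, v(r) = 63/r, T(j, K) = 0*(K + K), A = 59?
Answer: 324643/10043392 ≈ 0.032324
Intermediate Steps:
T(j, K) = 0 (T(j, K) = 0*(2*K) = 0)
I(X) = -27 + X (I(X) = (-27 + 0) + X = -27 + X)
1/(I(A) + 1/(v(-67) + 1/(-5152))) = 1/((-27 + 59) + 1/(63/(-67) + 1/(-5152))) = 1/(32 + 1/(63*(-1/67) - 1/5152)) = 1/(32 + 1/(-63/67 - 1/5152)) = 1/(32 + 1/(-324643/345184)) = 1/(32 - 345184/324643) = 1/(10043392/324643) = 324643/10043392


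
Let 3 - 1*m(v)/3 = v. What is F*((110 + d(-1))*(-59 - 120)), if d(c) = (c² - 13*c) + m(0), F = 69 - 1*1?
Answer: -1618876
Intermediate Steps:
F = 68 (F = 69 - 1 = 68)
m(v) = 9 - 3*v
d(c) = 9 + c² - 13*c (d(c) = (c² - 13*c) + (9 - 3*0) = (c² - 13*c) + (9 + 0) = (c² - 13*c) + 9 = 9 + c² - 13*c)
F*((110 + d(-1))*(-59 - 120)) = 68*((110 + (9 + (-1)² - 13*(-1)))*(-59 - 120)) = 68*((110 + (9 + 1 + 13))*(-179)) = 68*((110 + 23)*(-179)) = 68*(133*(-179)) = 68*(-23807) = -1618876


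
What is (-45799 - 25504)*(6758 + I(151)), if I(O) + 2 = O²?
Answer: -2107502771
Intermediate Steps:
I(O) = -2 + O²
(-45799 - 25504)*(6758 + I(151)) = (-45799 - 25504)*(6758 + (-2 + 151²)) = -71303*(6758 + (-2 + 22801)) = -71303*(6758 + 22799) = -71303*29557 = -2107502771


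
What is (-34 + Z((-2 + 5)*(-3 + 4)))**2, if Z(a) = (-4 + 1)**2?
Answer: 625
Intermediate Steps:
Z(a) = 9 (Z(a) = (-3)**2 = 9)
(-34 + Z((-2 + 5)*(-3 + 4)))**2 = (-34 + 9)**2 = (-25)**2 = 625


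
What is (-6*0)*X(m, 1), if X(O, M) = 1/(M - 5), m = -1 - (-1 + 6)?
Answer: 0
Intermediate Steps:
m = -6 (m = -1 - 1*5 = -1 - 5 = -6)
X(O, M) = 1/(-5 + M)
(-6*0)*X(m, 1) = (-6*0)/(-5 + 1) = 0/(-4) = 0*(-1/4) = 0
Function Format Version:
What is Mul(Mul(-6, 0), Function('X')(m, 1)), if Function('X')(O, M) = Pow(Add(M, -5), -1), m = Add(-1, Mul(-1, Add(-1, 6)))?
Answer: 0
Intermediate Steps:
m = -6 (m = Add(-1, Mul(-1, 5)) = Add(-1, -5) = -6)
Function('X')(O, M) = Pow(Add(-5, M), -1)
Mul(Mul(-6, 0), Function('X')(m, 1)) = Mul(Mul(-6, 0), Pow(Add(-5, 1), -1)) = Mul(0, Pow(-4, -1)) = Mul(0, Rational(-1, 4)) = 0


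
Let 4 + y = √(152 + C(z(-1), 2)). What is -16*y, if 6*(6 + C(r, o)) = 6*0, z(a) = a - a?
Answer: 64 - 16*√146 ≈ -129.33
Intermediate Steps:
z(a) = 0
C(r, o) = -6 (C(r, o) = -6 + (6*0)/6 = -6 + (⅙)*0 = -6 + 0 = -6)
y = -4 + √146 (y = -4 + √(152 - 6) = -4 + √146 ≈ 8.0830)
-16*y = -16*(-4 + √146) = 64 - 16*√146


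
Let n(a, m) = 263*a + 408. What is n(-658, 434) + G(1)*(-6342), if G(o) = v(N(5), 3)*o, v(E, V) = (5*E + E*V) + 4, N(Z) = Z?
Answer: -451694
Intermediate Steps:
v(E, V) = 4 + 5*E + E*V
n(a, m) = 408 + 263*a
G(o) = 44*o (G(o) = (4 + 5*5 + 5*3)*o = (4 + 25 + 15)*o = 44*o)
n(-658, 434) + G(1)*(-6342) = (408 + 263*(-658)) + (44*1)*(-6342) = (408 - 173054) + 44*(-6342) = -172646 - 279048 = -451694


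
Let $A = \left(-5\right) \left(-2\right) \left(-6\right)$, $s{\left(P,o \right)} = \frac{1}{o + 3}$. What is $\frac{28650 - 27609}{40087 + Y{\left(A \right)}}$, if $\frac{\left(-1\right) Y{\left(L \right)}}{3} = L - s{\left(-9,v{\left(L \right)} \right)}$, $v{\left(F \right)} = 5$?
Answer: $\frac{8328}{322139} \approx 0.025852$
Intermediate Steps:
$s{\left(P,o \right)} = \frac{1}{3 + o}$
$A = -60$ ($A = 10 \left(-6\right) = -60$)
$Y{\left(L \right)} = \frac{3}{8} - 3 L$ ($Y{\left(L \right)} = - 3 \left(L - \frac{1}{3 + 5}\right) = - 3 \left(L - \frac{1}{8}\right) = - 3 \left(- \frac{1}{8} + L\right) = \frac{3}{8} - 3 L$)
$\frac{28650 - 27609}{40087 + Y{\left(A \right)}} = \frac{28650 - 27609}{40087 + \left(\frac{3}{8} - -180\right)} = \frac{1041}{40087 + \left(\frac{3}{8} + 180\right)} = \frac{1041}{40087 + \frac{1443}{8}} = \frac{1041}{\frac{322139}{8}} = 1041 \cdot \frac{8}{322139} = \frac{8328}{322139}$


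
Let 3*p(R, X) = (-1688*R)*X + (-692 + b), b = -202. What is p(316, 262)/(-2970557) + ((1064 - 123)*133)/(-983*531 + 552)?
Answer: 7972804286103/516303600499 ≈ 15.442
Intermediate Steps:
p(R, X) = -298 - 1688*R*X/3 (p(R, X) = ((-1688*R)*X + (-692 - 202))/3 = (-1688*R*X - 894)/3 = (-894 - 1688*R*X)/3 = -298 - 1688*R*X/3)
p(316, 262)/(-2970557) + ((1064 - 123)*133)/(-983*531 + 552) = (-298 - 1688/3*316*262)/(-2970557) + ((1064 - 123)*133)/(-983*531 + 552) = (-298 - 139752896/3)*(-1/2970557) + (941*133)/(-521973 + 552) = -139753790/3*(-1/2970557) + 125153/(-521421) = 139753790/8911671 + 125153*(-1/521421) = 139753790/8911671 - 125153/521421 = 7972804286103/516303600499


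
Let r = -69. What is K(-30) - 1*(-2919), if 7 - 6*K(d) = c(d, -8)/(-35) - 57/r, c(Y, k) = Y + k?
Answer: 7051433/2415 ≈ 2919.8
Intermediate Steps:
K(d) = 2393/2415 + d/210 (K(d) = 7/6 - ((d - 8)/(-35) - 57/(-69))/6 = 7/6 - ((-8 + d)*(-1/35) - 57*(-1/69))/6 = 7/6 - ((8/35 - d/35) + 19/23)/6 = 7/6 - (849/805 - d/35)/6 = 7/6 + (-283/1610 + d/210) = 2393/2415 + d/210)
K(-30) - 1*(-2919) = (2393/2415 + (1/210)*(-30)) - 1*(-2919) = (2393/2415 - ⅐) + 2919 = 2048/2415 + 2919 = 7051433/2415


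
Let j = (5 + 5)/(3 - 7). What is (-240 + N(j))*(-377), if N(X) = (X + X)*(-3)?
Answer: 84825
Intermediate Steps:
j = -5/2 (j = 10/(-4) = 10*(-¼) = -5/2 ≈ -2.5000)
N(X) = -6*X (N(X) = (2*X)*(-3) = -6*X)
(-240 + N(j))*(-377) = (-240 - 6*(-5/2))*(-377) = (-240 + 15)*(-377) = -225*(-377) = 84825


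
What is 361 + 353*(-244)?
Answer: -85771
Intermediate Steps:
361 + 353*(-244) = 361 - 86132 = -85771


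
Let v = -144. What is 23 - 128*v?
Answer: 18455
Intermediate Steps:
23 - 128*v = 23 - 128*(-144) = 23 + 18432 = 18455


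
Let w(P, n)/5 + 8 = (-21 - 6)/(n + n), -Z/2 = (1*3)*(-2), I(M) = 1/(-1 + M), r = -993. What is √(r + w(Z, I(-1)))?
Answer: I*√898 ≈ 29.967*I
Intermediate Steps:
Z = 12 (Z = -2*1*3*(-2) = -6*(-2) = -2*(-6) = 12)
w(P, n) = -40 - 135/(2*n) (w(P, n) = -40 + 5*((-21 - 6)/(n + n)) = -40 + 5*(-27*1/(2*n)) = -40 + 5*(-27/(2*n)) = -40 - 135/(2*n))
√(r + w(Z, I(-1))) = √(-993 + (-40 - 135/(2*(1/(-1 - 1))))) = √(-993 + (-40 - 135/(2*(1/(-2))))) = √(-993 + (-40 - 135/(2*(-½)))) = √(-993 + (-40 - 135/2*(-2))) = √(-993 + (-40 + 135)) = √(-993 + 95) = √(-898) = I*√898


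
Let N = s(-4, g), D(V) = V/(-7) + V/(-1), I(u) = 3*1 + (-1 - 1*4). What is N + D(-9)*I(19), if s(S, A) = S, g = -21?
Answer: -172/7 ≈ -24.571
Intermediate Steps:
I(u) = -2 (I(u) = 3 + (-1 - 4) = 3 - 5 = -2)
D(V) = -8*V/7 (D(V) = V*(-⅐) + V*(-1) = -V/7 - V = -8*V/7)
N = -4
N + D(-9)*I(19) = -4 - 8/7*(-9)*(-2) = -4 + (72/7)*(-2) = -4 - 144/7 = -172/7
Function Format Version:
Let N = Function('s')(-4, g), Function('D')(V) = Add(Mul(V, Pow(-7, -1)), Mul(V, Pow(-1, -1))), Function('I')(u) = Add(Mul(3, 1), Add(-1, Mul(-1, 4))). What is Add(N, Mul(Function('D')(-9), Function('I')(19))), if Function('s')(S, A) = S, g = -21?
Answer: Rational(-172, 7) ≈ -24.571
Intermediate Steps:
Function('I')(u) = -2 (Function('I')(u) = Add(3, Add(-1, -4)) = Add(3, -5) = -2)
Function('D')(V) = Mul(Rational(-8, 7), V) (Function('D')(V) = Add(Mul(V, Rational(-1, 7)), Mul(V, -1)) = Add(Mul(Rational(-1, 7), V), Mul(-1, V)) = Mul(Rational(-8, 7), V))
N = -4
Add(N, Mul(Function('D')(-9), Function('I')(19))) = Add(-4, Mul(Mul(Rational(-8, 7), -9), -2)) = Add(-4, Mul(Rational(72, 7), -2)) = Add(-4, Rational(-144, 7)) = Rational(-172, 7)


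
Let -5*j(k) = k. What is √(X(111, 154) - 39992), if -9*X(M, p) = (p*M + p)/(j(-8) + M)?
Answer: 2*I*√28533642838/1689 ≈ 200.02*I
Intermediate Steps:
j(k) = -k/5
X(M, p) = -(p + M*p)/(9*(8/5 + M)) (X(M, p) = -(p*M + p)/(9*(-⅕*(-8) + M)) = -(M*p + p)/(9*(8/5 + M)) = -(p + M*p)/(9*(8/5 + M)))
√(X(111, 154) - 39992) = √(-5*154*(1 + 111)/(72 + 45*111) - 39992) = √(-5*154*112/(72 + 4995) - 39992) = √(-5*154*112/5067 - 39992) = √(-5*154*1/5067*112 - 39992) = √(-86240/5067 - 39992) = √(-202725704/5067) = 2*I*√28533642838/1689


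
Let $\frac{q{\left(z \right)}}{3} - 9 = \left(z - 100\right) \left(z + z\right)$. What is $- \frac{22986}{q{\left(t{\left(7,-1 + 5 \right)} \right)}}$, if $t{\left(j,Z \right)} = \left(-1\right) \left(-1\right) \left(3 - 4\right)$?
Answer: $- \frac{7662}{211} \approx -36.313$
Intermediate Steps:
$t{\left(j,Z \right)} = -1$ ($t{\left(j,Z \right)} = 1 \left(3 - 4\right) = 1 \left(-1\right) = -1$)
$q{\left(z \right)} = 27 + 6 z \left(-100 + z\right)$ ($q{\left(z \right)} = 27 + 3 \left(z - 100\right) \left(z + z\right) = 27 + 3 \left(-100 + z\right) 2 z = 27 + 3 \cdot 2 z \left(-100 + z\right) = 27 + 6 z \left(-100 + z\right)$)
$- \frac{22986}{q{\left(t{\left(7,-1 + 5 \right)} \right)}} = - \frac{22986}{27 - -600 + 6 \left(-1\right)^{2}} = - \frac{22986}{27 + 600 + 6 \cdot 1} = - \frac{22986}{27 + 600 + 6} = - \frac{22986}{633} = \left(-22986\right) \frac{1}{633} = - \frac{7662}{211}$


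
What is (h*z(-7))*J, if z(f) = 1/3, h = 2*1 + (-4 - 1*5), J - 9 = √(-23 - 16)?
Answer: -21 - 7*I*√39/3 ≈ -21.0 - 14.572*I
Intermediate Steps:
J = 9 + I*√39 (J = 9 + √(-23 - 16) = 9 + √(-39) = 9 + I*√39 ≈ 9.0 + 6.245*I)
h = -7 (h = 2 + (-4 - 5) = 2 - 9 = -7)
z(f) = ⅓
(h*z(-7))*J = (-7*⅓)*(9 + I*√39) = -7*(9 + I*√39)/3 = -21 - 7*I*√39/3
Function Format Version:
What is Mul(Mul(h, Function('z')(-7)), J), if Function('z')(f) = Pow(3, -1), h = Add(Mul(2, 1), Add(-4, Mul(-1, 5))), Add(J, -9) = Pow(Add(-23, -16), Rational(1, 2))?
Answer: Add(-21, Mul(Rational(-7, 3), I, Pow(39, Rational(1, 2)))) ≈ Add(-21.000, Mul(-14.572, I))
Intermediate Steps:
J = Add(9, Mul(I, Pow(39, Rational(1, 2)))) (J = Add(9, Pow(Add(-23, -16), Rational(1, 2))) = Add(9, Pow(-39, Rational(1, 2))) = Add(9, Mul(I, Pow(39, Rational(1, 2)))) ≈ Add(9.0000, Mul(6.2450, I)))
h = -7 (h = Add(2, Add(-4, -5)) = Add(2, -9) = -7)
Function('z')(f) = Rational(1, 3)
Mul(Mul(h, Function('z')(-7)), J) = Mul(Mul(-7, Rational(1, 3)), Add(9, Mul(I, Pow(39, Rational(1, 2))))) = Mul(Rational(-7, 3), Add(9, Mul(I, Pow(39, Rational(1, 2))))) = Add(-21, Mul(Rational(-7, 3), I, Pow(39, Rational(1, 2))))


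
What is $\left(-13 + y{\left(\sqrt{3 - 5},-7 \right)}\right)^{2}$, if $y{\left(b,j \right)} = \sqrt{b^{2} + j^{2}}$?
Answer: $\left(13 - \sqrt{47}\right)^{2} \approx 37.753$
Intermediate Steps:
$\left(-13 + y{\left(\sqrt{3 - 5},-7 \right)}\right)^{2} = \left(-13 + \sqrt{\left(\sqrt{3 - 5}\right)^{2} + \left(-7\right)^{2}}\right)^{2} = \left(-13 + \sqrt{\left(\sqrt{-2}\right)^{2} + 49}\right)^{2} = \left(-13 + \sqrt{\left(i \sqrt{2}\right)^{2} + 49}\right)^{2} = \left(-13 + \sqrt{-2 + 49}\right)^{2} = \left(-13 + \sqrt{47}\right)^{2}$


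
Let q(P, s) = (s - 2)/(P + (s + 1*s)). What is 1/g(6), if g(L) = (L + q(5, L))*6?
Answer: 17/636 ≈ 0.026730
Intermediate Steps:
q(P, s) = (-2 + s)/(P + 2*s) (q(P, s) = (-2 + s)/(P + (s + s)) = (-2 + s)/(P + 2*s))
g(L) = 6*L + 6*(-2 + L)/(5 + 2*L) (g(L) = (L + (-2 + L)/(5 + 2*L))*6 = 6*L + 6*(-2 + L)/(5 + 2*L))
1/g(6) = 1/(12*(-1 + 6² + 3*6)/(5 + 2*6)) = 1/(12*(-1 + 36 + 18)/(5 + 12)) = 1/(12*53/17) = 1/(12*(1/17)*53) = 1/(636/17) = 17/636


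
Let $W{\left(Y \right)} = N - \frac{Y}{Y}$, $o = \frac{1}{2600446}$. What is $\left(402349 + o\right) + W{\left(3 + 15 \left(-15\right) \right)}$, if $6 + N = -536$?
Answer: $\frac{1044874805477}{2600446} \approx 4.0181 \cdot 10^{5}$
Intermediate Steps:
$N = -542$ ($N = -6 - 536 = -542$)
$o = \frac{1}{2600446} \approx 3.8455 \cdot 10^{-7}$
$W{\left(Y \right)} = -543$ ($W{\left(Y \right)} = -542 - \frac{Y}{Y} = -542 - 1 = -543$)
$\left(402349 + o\right) + W{\left(3 + 15 \left(-15\right) \right)} = \left(402349 + \frac{1}{2600446}\right) - 543 = \frac{1046286847655}{2600446} - 543 = \frac{1044874805477}{2600446}$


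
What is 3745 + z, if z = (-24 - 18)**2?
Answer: 5509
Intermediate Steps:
z = 1764 (z = (-42)**2 = 1764)
3745 + z = 3745 + 1764 = 5509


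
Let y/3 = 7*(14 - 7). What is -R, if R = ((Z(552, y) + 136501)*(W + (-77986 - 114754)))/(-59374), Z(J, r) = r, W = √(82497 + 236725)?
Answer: -13168767760/29687 + 68324*√319222/29687 ≈ -4.4229e+5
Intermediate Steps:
W = √319222 ≈ 565.00
y = 147 (y = 3*(7*(14 - 7)) = 3*(7*7) = 3*49 = 147)
R = 13168767760/29687 - 68324*√319222/29687 (R = ((147 + 136501)*(√319222 + (-77986 - 114754)))/(-59374) = (136648*(√319222 - 192740))*(-1/59374) = (136648*(-192740 + √319222))*(-1/59374) = (-26337535520 + 136648*√319222)*(-1/59374) = 13168767760/29687 - 68324*√319222/29687 ≈ 4.4229e+5)
-R = -(13168767760/29687 - 68324*√319222/29687) = -13168767760/29687 + 68324*√319222/29687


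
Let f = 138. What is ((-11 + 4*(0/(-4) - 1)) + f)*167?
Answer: 20541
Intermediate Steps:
((-11 + 4*(0/(-4) - 1)) + f)*167 = ((-11 + 4*(0/(-4) - 1)) + 138)*167 = ((-11 + 4*(0*(-1/4) - 1)) + 138)*167 = ((-11 + 4*(0 - 1)) + 138)*167 = ((-11 + 4*(-1)) + 138)*167 = ((-11 - 4) + 138)*167 = (-15 + 138)*167 = 123*167 = 20541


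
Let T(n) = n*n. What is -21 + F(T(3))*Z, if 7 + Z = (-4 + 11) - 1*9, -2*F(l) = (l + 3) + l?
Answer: 147/2 ≈ 73.500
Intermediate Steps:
T(n) = n²
F(l) = -3/2 - l (F(l) = -((l + 3) + l)/2 = -((3 + l) + l)/2 = -(3 + 2*l)/2 = -3/2 - l)
Z = -9 (Z = -7 + ((-4 + 11) - 1*9) = -7 + (7 - 9) = -7 - 2 = -9)
-21 + F(T(3))*Z = -21 + (-3/2 - 1*3²)*(-9) = -21 + (-3/2 - 1*9)*(-9) = -21 + (-3/2 - 9)*(-9) = -21 - 21/2*(-9) = -21 + 189/2 = 147/2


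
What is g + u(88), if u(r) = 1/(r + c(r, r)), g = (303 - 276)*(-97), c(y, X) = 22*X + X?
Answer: -5531327/2112 ≈ -2619.0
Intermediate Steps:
c(y, X) = 23*X
g = -2619 (g = 27*(-97) = -2619)
u(r) = 1/(24*r) (u(r) = 1/(r + 23*r) = 1/(24*r))
g + u(88) = -2619 + (1/24)/88 = -2619 + (1/24)*(1/88) = -2619 + 1/2112 = -5531327/2112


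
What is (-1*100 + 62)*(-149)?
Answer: 5662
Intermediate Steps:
(-1*100 + 62)*(-149) = (-100 + 62)*(-149) = -38*(-149) = 5662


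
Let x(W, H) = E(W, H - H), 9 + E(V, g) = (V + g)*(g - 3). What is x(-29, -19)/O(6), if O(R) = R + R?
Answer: 13/2 ≈ 6.5000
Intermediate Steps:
O(R) = 2*R
E(V, g) = -9 + (-3 + g)*(V + g) (E(V, g) = -9 + (V + g)*(g - 3) = -9 + (V + g)*(-3 + g) = -9 + (-3 + g)*(V + g))
x(W, H) = -9 - 3*W (x(W, H) = -9 + (H - H)**2 - 3*W - 3*(H - H) + W*(H - H) = -9 + 0**2 - 3*W - 3*0 + W*0 = -9 + 0 - 3*W + 0 + 0 = -9 - 3*W)
x(-29, -19)/O(6) = (-9 - 3*(-29))/((2*6)) = (-9 + 87)/12 = 78*(1/12) = 13/2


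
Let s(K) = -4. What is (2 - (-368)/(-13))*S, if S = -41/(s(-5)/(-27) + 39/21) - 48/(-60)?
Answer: 12732318/24635 ≈ 516.84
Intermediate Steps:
S = -37229/1895 (S = -41/(-4/(-27) + 39/21) - 48/(-60) = -41/(-4*(-1/27) + 39*(1/21)) - 48*(-1/60) = -41/(4/27 + 13/7) + 4/5 = -41/379/189 + 4/5 = -41*189/379 + 4/5 = -7749/379 + 4/5 = -37229/1895 ≈ -19.646)
(2 - (-368)/(-13))*S = (2 - (-368)/(-13))*(-37229/1895) = (2 - (-368)*(-1)/13)*(-37229/1895) = (2 - 16*23/13)*(-37229/1895) = (2 - 368/13)*(-37229/1895) = -342/13*(-37229/1895) = 12732318/24635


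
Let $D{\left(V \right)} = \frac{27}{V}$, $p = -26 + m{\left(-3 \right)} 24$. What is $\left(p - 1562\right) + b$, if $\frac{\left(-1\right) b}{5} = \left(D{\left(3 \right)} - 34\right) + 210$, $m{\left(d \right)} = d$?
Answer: $-2585$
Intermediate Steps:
$p = -98$ ($p = -26 - 72 = -98$)
$b = -925$ ($b = - 5 \left(\left(\frac{27}{3} - 34\right) + 210\right) = - 5 \left(\left(27 \cdot \frac{1}{3} - 34\right) + 210\right) = - 5 \left(\left(9 - 34\right) + 210\right) = - 5 \left(-25 + 210\right) = \left(-5\right) 185 = -925$)
$\left(p - 1562\right) + b = \left(-98 - 1562\right) - 925 = -1660 - 925 = -2585$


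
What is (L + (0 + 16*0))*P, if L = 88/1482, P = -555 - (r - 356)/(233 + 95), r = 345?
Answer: -2002319/60762 ≈ -32.953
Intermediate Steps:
P = -182029/328 (P = -555 - (345 - 356)/(233 + 95) = -555 - (-11)/328 = -555 - 1*(-11/328) = -555 + 11/328 = -182029/328 ≈ -554.97)
L = 44/741 (L = 88*(1/1482) = 44/741 ≈ 0.059379)
(L + (0 + 16*0))*P = (44/741 + (0 + 16*0))*(-182029/328) = (44/741 + (0 + 0))*(-182029/328) = (44/741 + 0)*(-182029/328) = (44/741)*(-182029/328) = -2002319/60762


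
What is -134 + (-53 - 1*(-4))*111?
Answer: -5573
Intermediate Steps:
-134 + (-53 - 1*(-4))*111 = -134 + (-53 + 4)*111 = -134 - 49*111 = -134 - 5439 = -5573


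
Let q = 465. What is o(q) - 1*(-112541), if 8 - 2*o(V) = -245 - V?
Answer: 112900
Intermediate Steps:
o(V) = 253/2 + V/2 (o(V) = 4 - (-245 - V)/2 = 4 + (245/2 + V/2) = 253/2 + V/2)
o(q) - 1*(-112541) = (253/2 + (1/2)*465) - 1*(-112541) = (253/2 + 465/2) + 112541 = 359 + 112541 = 112900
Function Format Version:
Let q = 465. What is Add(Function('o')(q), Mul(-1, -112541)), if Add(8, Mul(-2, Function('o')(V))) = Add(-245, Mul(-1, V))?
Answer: 112900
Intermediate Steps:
Function('o')(V) = Add(Rational(253, 2), Mul(Rational(1, 2), V)) (Function('o')(V) = Add(4, Mul(Rational(-1, 2), Add(-245, Mul(-1, V)))) = Add(4, Add(Rational(245, 2), Mul(Rational(1, 2), V))) = Add(Rational(253, 2), Mul(Rational(1, 2), V)))
Add(Function('o')(q), Mul(-1, -112541)) = Add(Add(Rational(253, 2), Mul(Rational(1, 2), 465)), Mul(-1, -112541)) = Add(Add(Rational(253, 2), Rational(465, 2)), 112541) = Add(359, 112541) = 112900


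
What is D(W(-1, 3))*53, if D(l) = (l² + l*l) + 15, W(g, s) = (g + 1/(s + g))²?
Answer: 6413/8 ≈ 801.63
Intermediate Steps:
W(g, s) = (g + 1/(g + s))²
D(l) = 15 + 2*l² (D(l) = (l² + l²) + 15 = 2*l² + 15 = 15 + 2*l²)
D(W(-1, 3))*53 = (15 + 2*((1 + (-1)² - 1*3)²/(-1 + 3)²)²)*53 = (15 + 2*((1 + 1 - 3)²/2²)²)*53 = (15 + 2*((¼)*(-1)²)²)*53 = (15 + 2*((¼)*1)²)*53 = (15 + 2*(¼)²)*53 = (15 + 2*(1/16))*53 = (15 + ⅛)*53 = (121/8)*53 = 6413/8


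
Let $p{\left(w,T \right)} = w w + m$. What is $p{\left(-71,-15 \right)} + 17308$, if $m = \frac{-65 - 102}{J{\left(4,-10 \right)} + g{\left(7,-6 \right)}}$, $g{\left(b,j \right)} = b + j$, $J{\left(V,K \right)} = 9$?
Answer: $\frac{223323}{10} \approx 22332.0$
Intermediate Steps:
$m = - \frac{167}{10}$ ($m = \frac{-65 - 102}{9 + \left(7 - 6\right)} = - \frac{167}{9 + 1} = - \frac{167}{10} \approx -16.7$)
$p{\left(w,T \right)} = - \frac{167}{10} + w^{2}$ ($p{\left(w,T \right)} = w w - \frac{167}{10} = w^{2} - \frac{167}{10} = - \frac{167}{10} + w^{2}$)
$p{\left(-71,-15 \right)} + 17308 = \left(- \frac{167}{10} + \left(-71\right)^{2}\right) + 17308 = \left(- \frac{167}{10} + 5041\right) + 17308 = \frac{50243}{10} + 17308 = \frac{223323}{10}$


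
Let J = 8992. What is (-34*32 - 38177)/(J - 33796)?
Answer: 39265/24804 ≈ 1.5830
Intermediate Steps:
(-34*32 - 38177)/(J - 33796) = (-34*32 - 38177)/(8992 - 33796) = (-1088 - 38177)/(-24804) = -39265*(-1/24804) = 39265/24804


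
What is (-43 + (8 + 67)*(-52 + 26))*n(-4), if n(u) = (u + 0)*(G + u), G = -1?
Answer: -39860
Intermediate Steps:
n(u) = u*(-1 + u) (n(u) = (u + 0)*(-1 + u) = u*(-1 + u))
(-43 + (8 + 67)*(-52 + 26))*n(-4) = (-43 + (8 + 67)*(-52 + 26))*(-4*(-1 - 4)) = (-43 + 75*(-26))*(-4*(-5)) = (-43 - 1950)*20 = -1993*20 = -39860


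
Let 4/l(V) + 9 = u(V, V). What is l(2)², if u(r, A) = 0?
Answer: 16/81 ≈ 0.19753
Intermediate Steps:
l(V) = -4/9 (l(V) = 4/(-9 + 0) = 4/(-9) = 4*(-⅑) = -4/9)
l(2)² = (-4/9)² = 16/81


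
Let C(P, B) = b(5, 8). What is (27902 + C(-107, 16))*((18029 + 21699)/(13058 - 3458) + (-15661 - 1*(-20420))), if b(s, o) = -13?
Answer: 79703498987/600 ≈ 1.3284e+8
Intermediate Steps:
C(P, B) = -13
(27902 + C(-107, 16))*((18029 + 21699)/(13058 - 3458) + (-15661 - 1*(-20420))) = (27902 - 13)*((18029 + 21699)/(13058 - 3458) + (-15661 - 1*(-20420))) = 27889*(39728/9600 + (-15661 + 20420)) = 27889*(39728*(1/9600) + 4759) = 27889*(2483/600 + 4759) = 27889*(2857883/600) = 79703498987/600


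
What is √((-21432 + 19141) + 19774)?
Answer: √17483 ≈ 132.22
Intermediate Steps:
√((-21432 + 19141) + 19774) = √(-2291 + 19774) = √17483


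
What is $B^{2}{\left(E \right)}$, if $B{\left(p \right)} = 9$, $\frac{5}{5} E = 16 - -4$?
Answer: $81$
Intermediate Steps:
$E = 20$ ($E = 16 - -4 = 16 + 4 = 20$)
$B^{2}{\left(E \right)} = 9^{2} = 81$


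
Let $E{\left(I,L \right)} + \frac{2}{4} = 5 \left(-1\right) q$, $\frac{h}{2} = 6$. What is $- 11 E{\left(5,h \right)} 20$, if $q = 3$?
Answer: $3410$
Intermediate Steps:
$h = 12$ ($h = 2 \cdot 6 = 12$)
$E{\left(I,L \right)} = - \frac{31}{2}$ ($E{\left(I,L \right)} = - \frac{1}{2} + 5 \left(-1\right) 3 = - \frac{1}{2} - 15 = - \frac{31}{2}$)
$- 11 E{\left(5,h \right)} 20 = \left(-11\right) \left(- \frac{31}{2}\right) 20 = \frac{341}{2} \cdot 20 = 3410$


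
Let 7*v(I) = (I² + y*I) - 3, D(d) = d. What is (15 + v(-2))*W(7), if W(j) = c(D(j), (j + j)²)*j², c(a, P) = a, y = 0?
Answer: 5194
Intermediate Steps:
W(j) = j³ (W(j) = j*j² = j³)
v(I) = -3/7 + I²/7 (v(I) = ((I² + 0*I) - 3)/7 = ((I² + 0) - 3)/7 = (I² - 3)/7 = (-3 + I²)/7 = -3/7 + I²/7)
(15 + v(-2))*W(7) = (15 + (-3/7 + (⅐)*(-2)²))*7³ = (15 + (-3/7 + (⅐)*4))*343 = (15 + (-3/7 + 4/7))*343 = (15 + ⅐)*343 = (106/7)*343 = 5194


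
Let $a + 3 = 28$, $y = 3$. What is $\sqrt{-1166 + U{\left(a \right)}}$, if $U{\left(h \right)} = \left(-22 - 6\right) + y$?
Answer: $i \sqrt{1191} \approx 34.511 i$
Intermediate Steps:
$a = 25$ ($a = -3 + 28 = 25$)
$U{\left(h \right)} = -25$ ($U{\left(h \right)} = \left(-22 - 6\right) + 3 = -28 + 3 = -25$)
$\sqrt{-1166 + U{\left(a \right)}} = \sqrt{-1166 - 25} = \sqrt{-1191} = i \sqrt{1191}$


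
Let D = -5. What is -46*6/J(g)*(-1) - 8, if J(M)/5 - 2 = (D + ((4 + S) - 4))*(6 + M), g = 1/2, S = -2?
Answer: -1344/145 ≈ -9.2690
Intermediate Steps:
g = ½ ≈ 0.50000
J(M) = -200 - 35*M (J(M) = 10 + 5*((-5 + ((4 - 2) - 4))*(6 + M)) = 10 + 5*((-5 + (2 - 4))*(6 + M)) = 10 + 5*((-5 - 2)*(6 + M)) = 10 + 5*(-7*(6 + M)) = 10 + 5*(-42 - 7*M) = 10 + (-210 - 35*M) = -200 - 35*M)
-46*6/J(g)*(-1) - 8 = -46*6/(-200 - 35*½)*(-1) - 8 = -46*6/(-200 - 35/2)*(-1) - 8 = -46*6/(-435/2)*(-1) - 8 = -46*6*(-2/435)*(-1) - 8 = -(-184)*(-1)/145 - 8 = -46*4/145 - 8 = -184/145 - 8 = -1344/145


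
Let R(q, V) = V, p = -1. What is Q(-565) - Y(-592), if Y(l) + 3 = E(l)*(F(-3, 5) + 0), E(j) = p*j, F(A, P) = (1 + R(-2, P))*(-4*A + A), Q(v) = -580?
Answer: -32545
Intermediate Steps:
F(A, P) = -3*A*(1 + P) (F(A, P) = (1 + P)*(-4*A + A) = (1 + P)*(-3*A) = -3*A*(1 + P))
E(j) = -j
Y(l) = -3 - 54*l (Y(l) = -3 + (-l)*(-3*(-3)*(1 + 5) + 0) = -3 + (-l)*(-3*(-3)*6 + 0) = -3 + (-l)*(54 + 0) = -3 - l*54 = -3 - 54*l)
Q(-565) - Y(-592) = -580 - (-3 - 54*(-592)) = -580 - (-3 + 31968) = -580 - 1*31965 = -580 - 31965 = -32545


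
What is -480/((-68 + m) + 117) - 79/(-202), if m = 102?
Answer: -85031/30502 ≈ -2.7877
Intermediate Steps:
-480/((-68 + m) + 117) - 79/(-202) = -480/((-68 + 102) + 117) - 79/(-202) = -480/(34 + 117) - 79*(-1/202) = -480/151 + 79/202 = -85031/30502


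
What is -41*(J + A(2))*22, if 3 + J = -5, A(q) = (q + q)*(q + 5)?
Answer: -18040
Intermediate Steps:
A(q) = 2*q*(5 + q) (A(q) = (2*q)*(5 + q) = 2*q*(5 + q))
J = -8 (J = -3 - 5 = -8)
-41*(J + A(2))*22 = -41*(-8 + 2*2*(5 + 2))*22 = -41*(-8 + 2*2*7)*22 = -41*(-8 + 28)*22 = -41*20*22 = -820*22 = -18040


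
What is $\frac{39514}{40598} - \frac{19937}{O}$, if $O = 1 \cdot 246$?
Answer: $- \frac{399840941}{4993554} \approx -80.071$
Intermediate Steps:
$O = 246$
$\frac{39514}{40598} - \frac{19937}{O} = \frac{39514}{40598} - \frac{19937}{246} = 39514 \cdot \frac{1}{40598} - \frac{19937}{246} = \frac{19757}{20299} - \frac{19937}{246} = - \frac{399840941}{4993554}$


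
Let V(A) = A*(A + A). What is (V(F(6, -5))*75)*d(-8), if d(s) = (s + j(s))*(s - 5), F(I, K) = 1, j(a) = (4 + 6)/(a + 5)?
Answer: 22100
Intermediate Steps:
j(a) = 10/(5 + a)
d(s) = (-5 + s)*(s + 10/(5 + s)) (d(s) = (s + 10/(5 + s))*(s - 5) = (s + 10/(5 + s))*(-5 + s) = (-5 + s)*(s + 10/(5 + s)))
V(A) = 2*A² (V(A) = A*(2*A) = 2*A²)
(V(F(6, -5))*75)*d(-8) = ((2*1²)*75)*((-50 + (-8)³ - 15*(-8))/(5 - 8)) = ((2*1)*75)*((-50 - 512 + 120)/(-3)) = (2*75)*(-⅓*(-442)) = 150*(442/3) = 22100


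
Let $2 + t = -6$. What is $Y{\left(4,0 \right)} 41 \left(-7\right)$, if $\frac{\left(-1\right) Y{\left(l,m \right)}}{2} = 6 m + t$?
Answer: $-4592$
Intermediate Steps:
$t = -8$ ($t = -2 - 6 = -8$)
$Y{\left(l,m \right)} = 16 - 12 m$ ($Y{\left(l,m \right)} = - 2 \left(6 m - 8\right) = - 2 \left(-8 + 6 m\right) = 16 - 12 m$)
$Y{\left(4,0 \right)} 41 \left(-7\right) = \left(16 - 0\right) 41 \left(-7\right) = \left(16 + 0\right) 41 \left(-7\right) = 16 \cdot 41 \left(-7\right) = 656 \left(-7\right) = -4592$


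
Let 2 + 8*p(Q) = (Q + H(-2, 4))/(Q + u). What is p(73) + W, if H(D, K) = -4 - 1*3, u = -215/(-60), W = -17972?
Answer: -66065595/3676 ≈ -17972.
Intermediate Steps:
u = 43/12 (u = -215*(-1/60) = 43/12 ≈ 3.5833)
H(D, K) = -7 (H(D, K) = -4 - 3 = -7)
p(Q) = -1/4 + (-7 + Q)/(8*(43/12 + Q)) (p(Q) = -1/4 + ((Q - 7)/(Q + 43/12))/8 = -1/4 + ((-7 + Q)/(43/12 + Q))/8 = -1/4 + (-7 + Q)/(8*(43/12 + Q)))
p(73) + W = (-85 - 6*73)/(4*(43 + 12*73)) - 17972 = (-85 - 438)/(4*(43 + 876)) - 17972 = (1/4)*(-523)/919 - 17972 = (1/4)*(1/919)*(-523) - 17972 = -523/3676 - 17972 = -66065595/3676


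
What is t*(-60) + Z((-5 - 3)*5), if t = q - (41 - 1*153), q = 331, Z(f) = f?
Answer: -26620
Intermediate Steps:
t = 443 (t = 331 - (41 - 1*153) = 331 - (41 - 153) = 331 - 1*(-112) = 331 + 112 = 443)
t*(-60) + Z((-5 - 3)*5) = 443*(-60) + (-5 - 3)*5 = -26580 - 8*5 = -26580 - 40 = -26620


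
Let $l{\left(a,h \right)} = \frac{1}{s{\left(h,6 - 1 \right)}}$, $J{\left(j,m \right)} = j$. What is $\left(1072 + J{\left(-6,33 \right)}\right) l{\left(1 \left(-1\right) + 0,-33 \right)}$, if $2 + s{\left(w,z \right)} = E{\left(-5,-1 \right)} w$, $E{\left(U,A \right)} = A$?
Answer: $\frac{1066}{31} \approx 34.387$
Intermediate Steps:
$s{\left(w,z \right)} = -2 - w$
$l{\left(a,h \right)} = \frac{1}{-2 - h}$
$\left(1072 + J{\left(-6,33 \right)}\right) l{\left(1 \left(-1\right) + 0,-33 \right)} = \frac{1072 - 6}{-2 - -33} = \frac{1066}{-2 + 33} = \frac{1066}{31}$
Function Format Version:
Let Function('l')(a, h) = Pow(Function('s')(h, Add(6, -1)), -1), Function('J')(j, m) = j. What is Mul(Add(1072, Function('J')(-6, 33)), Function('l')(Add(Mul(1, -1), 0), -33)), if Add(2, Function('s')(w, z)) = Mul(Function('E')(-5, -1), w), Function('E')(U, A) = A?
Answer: Rational(1066, 31) ≈ 34.387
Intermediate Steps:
Function('s')(w, z) = Add(-2, Mul(-1, w))
Function('l')(a, h) = Pow(Add(-2, Mul(-1, h)), -1)
Mul(Add(1072, Function('J')(-6, 33)), Function('l')(Add(Mul(1, -1), 0), -33)) = Mul(Add(1072, -6), Pow(Add(-2, Mul(-1, -33)), -1)) = Mul(1066, Pow(Add(-2, 33), -1)) = Mul(1066, Pow(31, -1)) = Mul(1066, Rational(1, 31)) = Rational(1066, 31)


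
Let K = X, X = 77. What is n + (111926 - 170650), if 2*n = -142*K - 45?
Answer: -128427/2 ≈ -64214.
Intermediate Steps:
K = 77
n = -10979/2 (n = (-142*77 - 45)/2 = (-10934 - 45)/2 = (½)*(-10979) = -10979/2 ≈ -5489.5)
n + (111926 - 170650) = -10979/2 + (111926 - 170650) = -10979/2 - 58724 = -128427/2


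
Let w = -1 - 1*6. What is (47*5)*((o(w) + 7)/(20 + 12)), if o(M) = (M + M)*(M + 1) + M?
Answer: 4935/8 ≈ 616.88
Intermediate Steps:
w = -7 (w = -1 - 6 = -7)
o(M) = M + 2*M*(1 + M) (o(M) = (2*M)*(1 + M) + M = 2*M*(1 + M) + M = M + 2*M*(1 + M))
(47*5)*((o(w) + 7)/(20 + 12)) = (47*5)*((-7*(3 + 2*(-7)) + 7)/(20 + 12)) = 235*((-7*(3 - 14) + 7)/32) = 235*((-7*(-11) + 7)*(1/32)) = 235*((77 + 7)*(1/32)) = 235*(84*(1/32)) = 235*(21/8) = 4935/8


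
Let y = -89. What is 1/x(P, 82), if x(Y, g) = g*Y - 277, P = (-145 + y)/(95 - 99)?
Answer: 1/4520 ≈ 0.00022124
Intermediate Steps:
P = 117/2 (P = (-145 - 89)/(95 - 99) = -234/(-4) = -234*(-¼) = 117/2 ≈ 58.500)
x(Y, g) = -277 + Y*g (x(Y, g) = Y*g - 277 = -277 + Y*g)
1/x(P, 82) = 1/(-277 + (117/2)*82) = 1/(-277 + 4797) = 1/4520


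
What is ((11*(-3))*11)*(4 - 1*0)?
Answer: -1452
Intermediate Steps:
((11*(-3))*11)*(4 - 1*0) = (-33*11)*(4 + 0) = -363*4 = -1452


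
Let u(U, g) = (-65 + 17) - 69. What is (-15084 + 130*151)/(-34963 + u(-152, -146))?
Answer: -2273/17540 ≈ -0.12959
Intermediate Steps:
u(U, g) = -117 (u(U, g) = -48 - 69 = -117)
(-15084 + 130*151)/(-34963 + u(-152, -146)) = (-15084 + 130*151)/(-34963 - 117) = (-15084 + 19630)/(-35080) = 4546*(-1/35080) = -2273/17540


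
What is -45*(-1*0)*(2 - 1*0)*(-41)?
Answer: 0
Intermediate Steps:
-45*(-1*0)*(2 - 1*0)*(-41) = -0*(2 + 0)*(-41) = -0*2*(-41) = -45*0*(-41) = 0*(-41) = 0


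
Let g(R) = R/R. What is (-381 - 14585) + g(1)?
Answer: -14965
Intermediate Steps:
g(R) = 1
(-381 - 14585) + g(1) = (-381 - 14585) + 1 = -14966 + 1 = -14965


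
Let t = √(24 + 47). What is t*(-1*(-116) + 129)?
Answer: 245*√71 ≈ 2064.4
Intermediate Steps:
t = √71 ≈ 8.4261
t*(-1*(-116) + 129) = √71*(-1*(-116) + 129) = √71*(116 + 129) = √71*245 = 245*√71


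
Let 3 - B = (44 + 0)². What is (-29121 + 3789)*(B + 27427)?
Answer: -645814008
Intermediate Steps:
B = -1933 (B = 3 - (44 + 0)² = 3 - 1*44² = 3 - 1*1936 = 3 - 1936 = -1933)
(-29121 + 3789)*(B + 27427) = (-29121 + 3789)*(-1933 + 27427) = -25332*25494 = -645814008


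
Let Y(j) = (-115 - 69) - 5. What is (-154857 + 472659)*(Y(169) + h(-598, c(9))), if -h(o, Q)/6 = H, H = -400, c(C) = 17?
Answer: 702660222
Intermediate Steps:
Y(j) = -189 (Y(j) = -184 - 5 = -189)
h(o, Q) = 2400 (h(o, Q) = -6*(-400) = 2400)
(-154857 + 472659)*(Y(169) + h(-598, c(9))) = (-154857 + 472659)*(-189 + 2400) = 317802*2211 = 702660222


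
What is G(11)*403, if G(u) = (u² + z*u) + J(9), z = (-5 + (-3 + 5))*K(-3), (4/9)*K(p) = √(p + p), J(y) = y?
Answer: 52390 - 119691*I*√6/4 ≈ 52390.0 - 73296.0*I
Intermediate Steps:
K(p) = 9*√2*√p/4 (K(p) = 9*√(p + p)/4 = 9*√(2*p)/4 = 9*(√2*√p)/4 = 9*√2*√p/4)
z = -27*I*√6/4 (z = (-5 + (-3 + 5))*(9*√2*√(-3)/4) = (-5 + 2)*(9*√2*(I*√3)/4) = -27*I*√6/4 ≈ -16.534*I)
G(u) = 9 + u² - 27*I*u*√6/4 (G(u) = (u² + (-27*I*√6/4)*u) + 9 = (u² - 27*I*u*√6/4) + 9 = 9 + u² - 27*I*u*√6/4)
G(11)*403 = (9 + 11² - 27/4*I*11*√6)*403 = (9 + 121 - 297*I*√6/4)*403 = (130 - 297*I*√6/4)*403 = 52390 - 119691*I*√6/4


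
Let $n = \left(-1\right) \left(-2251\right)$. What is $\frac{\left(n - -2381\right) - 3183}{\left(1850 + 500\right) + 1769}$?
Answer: $\frac{483}{1373} \approx 0.35178$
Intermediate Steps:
$n = 2251$
$\frac{\left(n - -2381\right) - 3183}{\left(1850 + 500\right) + 1769} = \frac{\left(2251 - -2381\right) - 3183}{\left(1850 + 500\right) + 1769} = \frac{\left(2251 + 2381\right) - 3183}{2350 + 1769} = \frac{4632 - 3183}{4119} = 1449 \cdot \frac{1}{4119} = \frac{483}{1373}$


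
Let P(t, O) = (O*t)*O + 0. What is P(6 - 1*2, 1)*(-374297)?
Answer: -1497188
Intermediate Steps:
P(t, O) = t*O² (P(t, O) = t*O² + 0 = t*O²)
P(6 - 1*2, 1)*(-374297) = ((6 - 1*2)*1²)*(-374297) = ((6 - 2)*1)*(-374297) = (4*1)*(-374297) = 4*(-374297) = -1497188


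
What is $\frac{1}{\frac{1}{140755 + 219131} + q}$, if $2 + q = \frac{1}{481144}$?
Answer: $- \frac{86578494792}{173156569069} \approx -0.5$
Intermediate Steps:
$q = - \frac{962287}{481144}$ ($q = -2 + \frac{1}{481144} = - \frac{962287}{481144} \approx -2.0$)
$\frac{1}{\frac{1}{140755 + 219131} + q} = \frac{1}{\frac{1}{140755 + 219131} - \frac{962287}{481144}} = \frac{1}{\frac{1}{359886} - \frac{962287}{481144}} = \frac{1}{- \frac{173156569069}{86578494792}} = - \frac{86578494792}{173156569069}$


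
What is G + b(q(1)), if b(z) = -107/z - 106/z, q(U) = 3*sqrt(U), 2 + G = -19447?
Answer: -19520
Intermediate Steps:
G = -19449 (G = -2 - 19447 = -19449)
b(z) = -213/z
G + b(q(1)) = -19449 - 213/(3*sqrt(1)) = -19449 - 213/(3*1) = -19449 - 213/3 = -19449 - 213*1/3 = -19449 - 71 = -19520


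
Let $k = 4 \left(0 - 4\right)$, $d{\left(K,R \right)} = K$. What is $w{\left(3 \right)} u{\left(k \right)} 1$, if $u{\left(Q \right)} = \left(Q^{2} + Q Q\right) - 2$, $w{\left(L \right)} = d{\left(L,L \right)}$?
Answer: $1530$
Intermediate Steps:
$w{\left(L \right)} = L$
$k = -16$ ($k = 4 \left(-4\right) = -16$)
$u{\left(Q \right)} = -2 + 2 Q^{2}$ ($u{\left(Q \right)} = \left(Q^{2} + Q^{2}\right) - 2 = 2 Q^{2} - 2 = -2 + 2 Q^{2}$)
$w{\left(3 \right)} u{\left(k \right)} 1 = 3 \left(-2 + 2 \left(-16\right)^{2}\right) 1 = 3 \left(-2 + 2 \cdot 256\right) 1 = 3 \left(-2 + 512\right) 1 = 3 \cdot 510 \cdot 1 = 1530 \cdot 1 = 1530$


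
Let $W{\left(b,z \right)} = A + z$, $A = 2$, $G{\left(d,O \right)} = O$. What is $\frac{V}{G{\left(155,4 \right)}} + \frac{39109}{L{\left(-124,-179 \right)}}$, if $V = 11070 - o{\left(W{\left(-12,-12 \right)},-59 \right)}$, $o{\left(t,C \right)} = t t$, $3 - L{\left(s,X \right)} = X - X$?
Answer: $\frac{94673}{6} \approx 15779.0$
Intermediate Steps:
$L{\left(s,X \right)} = 3$ ($L{\left(s,X \right)} = 3 - \left(X - X\right) = 3 - 0 = 3 + 0 = 3$)
$W{\left(b,z \right)} = 2 + z$
$o{\left(t,C \right)} = t^{2}$
$V = 10970$ ($V = 11070 - \left(2 - 12\right)^{2} = 11070 - \left(-10\right)^{2} = 11070 - 100 = 10970$)
$\frac{V}{G{\left(155,4 \right)}} + \frac{39109}{L{\left(-124,-179 \right)}} = \frac{10970}{4} + \frac{39109}{3} = 10970 \cdot \frac{1}{4} + 39109 \cdot \frac{1}{3} = \frac{5485}{2} + \frac{39109}{3} = \frac{94673}{6}$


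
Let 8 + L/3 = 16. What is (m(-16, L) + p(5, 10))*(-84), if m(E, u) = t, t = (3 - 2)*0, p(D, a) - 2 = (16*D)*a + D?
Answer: -67788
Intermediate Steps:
L = 24 (L = -24 + 3*16 = -24 + 48 = 24)
p(D, a) = 2 + D + 16*D*a (p(D, a) = 2 + ((16*D)*a + D) = 2 + (16*D*a + D) = 2 + (D + 16*D*a) = 2 + D + 16*D*a)
t = 0 (t = 1*0 = 0)
m(E, u) = 0
(m(-16, L) + p(5, 10))*(-84) = (0 + (2 + 5 + 16*5*10))*(-84) = (0 + (2 + 5 + 800))*(-84) = (0 + 807)*(-84) = 807*(-84) = -67788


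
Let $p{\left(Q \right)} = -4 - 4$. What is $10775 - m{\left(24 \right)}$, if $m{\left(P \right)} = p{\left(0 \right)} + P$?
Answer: $10759$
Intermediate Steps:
$p{\left(Q \right)} = -8$ ($p{\left(Q \right)} = -4 - 4 = -8$)
$m{\left(P \right)} = -8 + P$
$10775 - m{\left(24 \right)} = 10775 - \left(-8 + 24\right) = 10775 - 16 = 10759$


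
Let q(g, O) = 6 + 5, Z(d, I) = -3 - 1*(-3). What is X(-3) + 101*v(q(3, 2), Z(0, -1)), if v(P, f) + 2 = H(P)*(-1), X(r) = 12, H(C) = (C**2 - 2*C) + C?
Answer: -11300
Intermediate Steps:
H(C) = C**2 - C
Z(d, I) = 0 (Z(d, I) = -3 + 3 = 0)
q(g, O) = 11
v(P, f) = -2 - P*(-1 + P) (v(P, f) = -2 + (P*(-1 + P))*(-1) = -2 - P*(-1 + P))
X(-3) + 101*v(q(3, 2), Z(0, -1)) = 12 + 101*(-2 + 11 - 1*11**2) = 12 + 101*(-2 + 11 - 1*121) = 12 + 101*(-2 + 11 - 121) = 12 + 101*(-112) = 12 - 11312 = -11300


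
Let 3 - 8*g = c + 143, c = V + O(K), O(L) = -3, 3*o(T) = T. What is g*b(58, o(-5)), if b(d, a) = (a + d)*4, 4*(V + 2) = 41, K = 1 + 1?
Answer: -98189/24 ≈ -4091.2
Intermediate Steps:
K = 2
o(T) = T/3
V = 33/4 (V = -2 + (¼)*41 = -2 + 41/4 = 33/4 ≈ 8.2500)
c = 21/4 (c = 33/4 - 3 = 21/4 ≈ 5.2500)
b(d, a) = 4*a + 4*d
g = -581/32 (g = 3/8 - (21/4 + 143)/8 = 3/8 - ⅛*593/4 = 3/8 - 593/32 = -581/32 ≈ -18.156)
g*b(58, o(-5)) = -581*(4*((⅓)*(-5)) + 4*58)/32 = -581*(4*(-5/3) + 232)/32 = -581*(-20/3 + 232)/32 = -581/32*676/3 = -98189/24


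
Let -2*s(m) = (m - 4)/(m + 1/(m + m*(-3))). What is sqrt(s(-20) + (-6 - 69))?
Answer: I*sqrt(48263595)/799 ≈ 8.6949*I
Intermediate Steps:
s(m) = -(-4 + m)/(2*(m - 1/(2*m))) (s(m) = -(m - 4)/(2*(m + 1/(m + m*(-3)))) = -(-4 + m)/(2*(m + 1/(m - 3*m))) = -(-4 + m)/(2*(m + 1/(-2*m))) = -(-4 + m)/(2*(m - 1/(2*m))))
sqrt(s(-20) + (-6 - 69)) = sqrt(-20*(4 - 1*(-20))/(-1 + 2*(-20)**2) + (-6 - 69)) = sqrt(-20*(4 + 20)/(-1 + 2*400) - 75) = sqrt(-20*24/(-1 + 800) - 75) = sqrt(-20*24/799 - 75) = sqrt(-20*1/799*24 - 75) = sqrt(-480/799 - 75) = sqrt(-60405/799) = I*sqrt(48263595)/799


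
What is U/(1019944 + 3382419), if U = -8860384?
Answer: -8860384/4402363 ≈ -2.0126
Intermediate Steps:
U/(1019944 + 3382419) = -8860384/(1019944 + 3382419) = -8860384/4402363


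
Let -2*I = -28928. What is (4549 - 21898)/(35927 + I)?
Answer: -5783/16797 ≈ -0.34429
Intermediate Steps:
I = 14464 (I = -½*(-28928) = 14464)
(4549 - 21898)/(35927 + I) = (4549 - 21898)/(35927 + 14464) = -17349/50391 = -17349*1/50391 = -5783/16797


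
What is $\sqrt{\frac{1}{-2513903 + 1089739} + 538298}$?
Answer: $\frac{\sqrt{272949800912023711}}{712082} \approx 733.69$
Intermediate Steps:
$\sqrt{\frac{1}{-2513903 + 1089739} + 538298} = \sqrt{\frac{1}{-1424164} + 538298} = \sqrt{- \frac{1}{1424164} + 538298} = \sqrt{\frac{766624632871}{1424164}} = \frac{\sqrt{272949800912023711}}{712082}$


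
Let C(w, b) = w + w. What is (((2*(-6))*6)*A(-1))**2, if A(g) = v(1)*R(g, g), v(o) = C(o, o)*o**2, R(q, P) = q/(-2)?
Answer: 5184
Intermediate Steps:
R(q, P) = -q/2 (R(q, P) = q*(-1/2) = -q/2)
C(w, b) = 2*w
v(o) = 2*o**3 (v(o) = (2*o)*o**2 = 2*o**3)
A(g) = -g (A(g) = (2*1**3)*(-g/2) = (2*1)*(-g/2) = 2*(-g/2) = -g)
(((2*(-6))*6)*A(-1))**2 = (((2*(-6))*6)*(-1*(-1)))**2 = (-12*6*1)**2 = (-72*1)**2 = (-72)**2 = 5184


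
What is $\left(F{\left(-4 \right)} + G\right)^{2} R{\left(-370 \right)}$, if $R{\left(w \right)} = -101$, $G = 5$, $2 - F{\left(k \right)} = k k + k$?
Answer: $-2525$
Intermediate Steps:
$F{\left(k \right)} = 2 - k - k^{2}$ ($F{\left(k \right)} = 2 - \left(k k + k\right) = 2 - \left(k^{2} + k\right) = 2 - \left(k + k^{2}\right) = 2 - k - k^{2}$)
$\left(F{\left(-4 \right)} + G\right)^{2} R{\left(-370 \right)} = \left(\left(2 - -4 - \left(-4\right)^{2}\right) + 5\right)^{2} \left(-101\right) = \left(\left(2 + 4 - 16\right) + 5\right)^{2} \left(-101\right) = \left(-10 + 5\right)^{2} \left(-101\right) = \left(-5\right)^{2} \left(-101\right) = 25 \left(-101\right) = -2525$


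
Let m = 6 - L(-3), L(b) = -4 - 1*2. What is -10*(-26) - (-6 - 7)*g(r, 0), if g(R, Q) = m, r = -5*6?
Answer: 416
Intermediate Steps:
L(b) = -6 (L(b) = -4 - 2 = -6)
r = -30
m = 12 (m = 6 - 1*(-6) = 6 + 6 = 12)
g(R, Q) = 12
-10*(-26) - (-6 - 7)*g(r, 0) = -10*(-26) - (-6 - 7)*12 = 260 - (-13)*12 = 260 - 1*(-156) = 260 + 156 = 416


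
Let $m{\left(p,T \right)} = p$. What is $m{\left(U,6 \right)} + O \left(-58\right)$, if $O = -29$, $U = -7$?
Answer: $1675$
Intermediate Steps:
$m{\left(U,6 \right)} + O \left(-58\right) = -7 - -1682 = -7 + 1682 = 1675$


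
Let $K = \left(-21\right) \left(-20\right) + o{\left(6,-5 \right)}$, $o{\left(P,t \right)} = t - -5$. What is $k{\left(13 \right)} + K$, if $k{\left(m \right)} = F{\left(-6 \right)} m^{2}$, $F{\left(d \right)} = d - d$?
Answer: $420$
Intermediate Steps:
$o{\left(P,t \right)} = 5 + t$ ($o{\left(P,t \right)} = t + 5 = 5 + t$)
$F{\left(d \right)} = 0$
$K = 420$ ($K = \left(-21\right) \left(-20\right) + \left(5 - 5\right) = 420 + 0 = 420$)
$k{\left(m \right)} = 0$ ($k{\left(m \right)} = 0 m^{2} = 0$)
$k{\left(13 \right)} + K = 0 + 420 = 420$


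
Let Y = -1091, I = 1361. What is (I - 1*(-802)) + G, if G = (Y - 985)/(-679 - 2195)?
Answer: 1036423/479 ≈ 2163.7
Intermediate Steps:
G = 346/479 (G = (-1091 - 985)/(-679 - 2195) = -2076/(-2874) = -2076*(-1/2874) = 346/479 ≈ 0.72234)
(I - 1*(-802)) + G = (1361 - 1*(-802)) + 346/479 = (1361 + 802) + 346/479 = 2163 + 346/479 = 1036423/479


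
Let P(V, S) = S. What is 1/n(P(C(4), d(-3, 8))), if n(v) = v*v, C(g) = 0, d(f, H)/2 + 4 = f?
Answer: 1/196 ≈ 0.0051020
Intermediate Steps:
d(f, H) = -8 + 2*f
n(v) = v²
1/n(P(C(4), d(-3, 8))) = 1/((-8 + 2*(-3))²) = 1/((-8 - 6)²) = 1/((-14)²) = 1/196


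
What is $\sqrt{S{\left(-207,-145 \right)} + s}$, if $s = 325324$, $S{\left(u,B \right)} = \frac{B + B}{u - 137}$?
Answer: $\frac{\sqrt{2406102539}}{86} \approx 570.37$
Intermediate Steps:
$S{\left(u,B \right)} = \frac{2 B}{-137 + u}$
$\sqrt{S{\left(-207,-145 \right)} + s} = \sqrt{2 \left(-145\right) \frac{1}{-137 - 207} + 325324} = \sqrt{2 \left(-145\right) \frac{1}{-344} + 325324} = \sqrt{2 \left(-145\right) \left(- \frac{1}{344}\right) + 325324} = \sqrt{\frac{145}{172} + 325324} = \sqrt{\frac{55955873}{172}} = \frac{\sqrt{2406102539}}{86}$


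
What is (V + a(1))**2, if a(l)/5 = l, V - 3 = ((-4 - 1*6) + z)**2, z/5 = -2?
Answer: 166464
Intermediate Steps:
z = -10 (z = 5*(-2) = -10)
V = 403 (V = 3 + ((-4 - 1*6) - 10)**2 = 3 + ((-4 - 6) - 10)**2 = 3 + (-10 - 10)**2 = 3 + (-20)**2 = 3 + 400 = 403)
a(l) = 5*l
(V + a(1))**2 = (403 + 5*1)**2 = (403 + 5)**2 = 408**2 = 166464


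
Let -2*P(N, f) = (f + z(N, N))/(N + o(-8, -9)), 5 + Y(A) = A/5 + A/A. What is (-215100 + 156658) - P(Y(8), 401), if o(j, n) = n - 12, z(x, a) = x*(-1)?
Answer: -13677445/234 ≈ -58451.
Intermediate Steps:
z(x, a) = -x
o(j, n) = -12 + n
Y(A) = -4 + A/5 (Y(A) = -5 + (A/5 + A/A) = -5 + (A*(1/5) + 1) = -5 + (A/5 + 1) = -5 + (1 + A/5) = -4 + A/5)
P(N, f) = -(f - N)/(2*(-21 + N)) (P(N, f) = -(f - N)/(2*(N + (-12 - 9))) = -(f - N)/(2*(N - 21)) = -(f - N)/(2*(-21 + N)))
(-215100 + 156658) - P(Y(8), 401) = (-215100 + 156658) - ((-4 + (1/5)*8) - 1*401)/(2*(-21 + (-4 + (1/5)*8))) = -58442 - ((-4 + 8/5) - 401)/(2*(-21 + (-4 + 8/5))) = -58442 - (-12/5 - 401)/(2*(-21 - 12/5)) = -58442 - (-2017)/(2*(-117/5)*5) = -58442 - (-5)*(-2017)/(2*117*5) = -58442 - 1*2017/234 = -58442 - 2017/234 = -13677445/234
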